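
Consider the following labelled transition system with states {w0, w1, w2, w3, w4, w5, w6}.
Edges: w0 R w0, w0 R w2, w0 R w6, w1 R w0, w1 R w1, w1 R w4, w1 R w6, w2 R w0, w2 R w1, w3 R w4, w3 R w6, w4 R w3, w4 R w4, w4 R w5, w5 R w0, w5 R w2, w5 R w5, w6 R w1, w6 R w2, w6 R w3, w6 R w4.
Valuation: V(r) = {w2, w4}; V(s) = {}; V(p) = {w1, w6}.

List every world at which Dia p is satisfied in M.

w0, w1, w2, w3, w6

Let φ = Dia p. Evaluate φ at each world:
  w0 (successors {w0, w2, w6}): φ is true.
  w1 (successors {w0, w1, w4, w6}): φ is true.
  w2 (successors {w0, w1}): φ is true.
  w3 (successors {w4, w6}): φ is true.
  w4 (successors {w3, w4, w5}): φ is false.
  w5 (successors {w0, w2, w5}): φ is false.
  w6 (successors {w1, w2, w3, w4}): φ is true.
For instance, at w3:
  At w3: Dia p requires p at some successor in {w4, w6}.
    p holds at w6, so Dia p is true at w3.
Satisfying worlds: {w0, w1, w2, w3, w6}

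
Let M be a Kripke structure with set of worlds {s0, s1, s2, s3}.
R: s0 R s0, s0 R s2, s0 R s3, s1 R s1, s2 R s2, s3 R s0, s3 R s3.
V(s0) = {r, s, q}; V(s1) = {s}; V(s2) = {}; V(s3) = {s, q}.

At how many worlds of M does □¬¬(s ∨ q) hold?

2

Recall that □ψ holds at a world iff ψ holds at every accessible world, and ◇ψ holds iff ψ holds at some accessible world.
Let φ = □¬¬(s ∨ q). Evaluate φ at each world:
  s0 (successors {s0, s2, s3}): φ is false.
  s1 (successors {s1}): φ is true.
  s2 (successors {s2}): φ is false.
  s3 (successors {s0, s3}): φ is true.
For instance, at s3:
  At s3: □¬¬(s ∨ q) requires ¬¬(s ∨ q) at every successor {s0, s3}.
    At s0: ¬¬(s ∨ q) is true.
    At s3: ¬¬(s ∨ q) is true.
  So □¬¬(s ∨ q) is true at s3.
Satisfying worlds: {s1, s3}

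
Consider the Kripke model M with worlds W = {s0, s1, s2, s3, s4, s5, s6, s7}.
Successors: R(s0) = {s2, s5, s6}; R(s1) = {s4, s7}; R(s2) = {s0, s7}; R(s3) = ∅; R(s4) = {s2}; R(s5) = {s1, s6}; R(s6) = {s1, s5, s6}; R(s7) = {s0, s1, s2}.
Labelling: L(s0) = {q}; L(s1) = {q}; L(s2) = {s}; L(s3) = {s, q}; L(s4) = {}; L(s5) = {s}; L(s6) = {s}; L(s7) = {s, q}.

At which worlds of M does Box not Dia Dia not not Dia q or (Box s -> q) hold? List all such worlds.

s0, s1, s2, s3, s5, s6, s7

Let φ = Box not Dia Dia not not Dia q or (Box s -> q). Evaluate φ at each world:
  s0 (successors {s2, s5, s6}): φ is true.
  s1 (successors {s4, s7}): φ is true.
  s2 (successors {s0, s7}): φ is true.
  s3 (successors ∅): φ is true.
  s4 (successors {s2}): φ is false.
  s5 (successors {s1, s6}): φ is true.
  s6 (successors {s1, s5, s6}): φ is true.
  s7 (successors {s0, s1, s2}): φ is true.
For instance, at s0:
  At s0: Box not Dia Dia not not Dia q is false, Box s -> q is true, so Box not Dia Dia not not Dia q or (Box s -> q) is true.
    At s0: Box not Dia Dia not not Dia q requires not Dia Dia not not Dia q at every successor {s2, s5, s6}.
      not Dia Dia not not Dia q fails at s2, so Box not Dia Dia not not Dia q is false at s0.
    At s0: Box s is true, q is true, so Box s -> q is true.
      At s0: Box s requires s at every successor {s2, s5, s6}.
        At s2: s is true.
        At s5: s is true.
        At s6: s is true.
      So Box s is true at s0.
Satisfying worlds: {s0, s1, s2, s3, s5, s6, s7}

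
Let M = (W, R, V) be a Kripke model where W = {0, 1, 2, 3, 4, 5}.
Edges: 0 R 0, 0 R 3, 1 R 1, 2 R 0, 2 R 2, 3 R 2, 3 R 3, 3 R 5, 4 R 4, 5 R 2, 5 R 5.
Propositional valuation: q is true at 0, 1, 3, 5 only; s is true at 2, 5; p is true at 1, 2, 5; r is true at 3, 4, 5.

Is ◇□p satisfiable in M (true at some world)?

Yes

Recall that □ψ holds at a world iff ψ holds at every accessible world, and ◇ψ holds iff ψ holds at some accessible world.
Let φ = ◇□p. Evaluate φ at each world:
  0 (successors {0, 3}): φ is false.
  1 (successors {1}): φ is true.
  2 (successors {0, 2}): φ is false.
  3 (successors {2, 3, 5}): φ is true.
  4 (successors {4}): φ is false.
  5 (successors {2, 5}): φ is true.
Detail at 1 (witness):
  At 1: ◇□p requires □p at some successor in {1}.
    □p holds at 1, so ◇□p is true at 1.
      At 1: □p requires p at every successor {1}.
        At 1: p is true.
      So □p is true at 1.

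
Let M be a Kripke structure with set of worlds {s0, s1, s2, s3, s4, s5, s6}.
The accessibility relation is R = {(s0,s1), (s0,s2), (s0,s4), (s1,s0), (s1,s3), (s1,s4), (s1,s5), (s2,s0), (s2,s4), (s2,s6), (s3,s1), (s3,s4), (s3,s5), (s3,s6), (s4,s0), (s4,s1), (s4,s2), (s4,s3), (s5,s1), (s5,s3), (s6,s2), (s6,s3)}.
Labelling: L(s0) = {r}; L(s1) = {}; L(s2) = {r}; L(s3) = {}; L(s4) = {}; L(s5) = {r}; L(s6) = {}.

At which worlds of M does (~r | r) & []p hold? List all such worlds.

none

Let φ = (~r | r) & []p. Evaluate φ at each world:
  s0 (successors {s1, s2, s4}): φ is false.
  s1 (successors {s0, s3, s4, s5}): φ is false.
  s2 (successors {s0, s4, s6}): φ is false.
  s3 (successors {s1, s4, s5, s6}): φ is false.
  s4 (successors {s0, s1, s2, s3}): φ is false.
  s5 (successors {s1, s3}): φ is false.
  s6 (successors {s2, s3}): φ is false.
For instance, at s5:
  At s5: ~r | r is true, []p is false, so (~r | r) & []p is false.
    At s5: []p requires p at every successor {s1, s3}.
      p fails at s1, so []p is false at s5.
Satisfying worlds: none.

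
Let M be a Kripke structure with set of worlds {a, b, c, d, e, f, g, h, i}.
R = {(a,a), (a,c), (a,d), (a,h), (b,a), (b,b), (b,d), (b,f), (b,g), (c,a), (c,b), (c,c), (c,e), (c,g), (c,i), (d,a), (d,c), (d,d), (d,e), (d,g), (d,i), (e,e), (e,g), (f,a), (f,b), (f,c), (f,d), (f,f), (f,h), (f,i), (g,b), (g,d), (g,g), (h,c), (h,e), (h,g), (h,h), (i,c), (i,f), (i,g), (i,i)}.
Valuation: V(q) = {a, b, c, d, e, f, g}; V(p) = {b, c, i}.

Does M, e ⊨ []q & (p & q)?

No

At e: []q is true, p & q is false, so []q & (p & q) is false.
  At e: []q requires q at every successor {e, g}.
    At e: q is true.
    At g: q is true.
  So []q is true at e.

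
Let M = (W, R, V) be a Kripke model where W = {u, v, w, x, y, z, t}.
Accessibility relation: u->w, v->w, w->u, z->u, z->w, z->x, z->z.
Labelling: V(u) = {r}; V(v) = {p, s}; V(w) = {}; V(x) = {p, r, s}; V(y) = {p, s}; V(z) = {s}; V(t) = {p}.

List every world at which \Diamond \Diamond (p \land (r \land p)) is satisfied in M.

z

Let φ = \Diamond \Diamond (p \land (r \land p)). Evaluate φ at each world:
  u (successors {w}): φ is false.
  v (successors {w}): φ is false.
  w (successors {u}): φ is false.
  x (successors ∅): φ is false.
  y (successors ∅): φ is false.
  z (successors {u, w, x, z}): φ is true.
  t (successors ∅): φ is false.
For instance, at v:
  At v: \Diamond \Diamond (p \land (r \land p)) requires \Diamond (p \land (r \land p)) at some successor in {w}.
    At w: \Diamond (p \land (r \land p)) is false.
  So \Diamond \Diamond (p \land (r \land p)) is false at v.
Satisfying worlds: {z}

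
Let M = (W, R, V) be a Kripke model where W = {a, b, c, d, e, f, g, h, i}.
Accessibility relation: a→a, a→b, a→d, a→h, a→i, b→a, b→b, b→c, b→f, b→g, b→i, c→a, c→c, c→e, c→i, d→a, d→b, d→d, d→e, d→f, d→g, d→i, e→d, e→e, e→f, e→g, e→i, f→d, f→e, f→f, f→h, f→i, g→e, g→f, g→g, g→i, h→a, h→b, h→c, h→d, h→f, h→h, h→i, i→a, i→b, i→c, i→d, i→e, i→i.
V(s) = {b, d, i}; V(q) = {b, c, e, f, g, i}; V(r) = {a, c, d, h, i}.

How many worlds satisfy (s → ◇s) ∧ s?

Let φ = (s → ◇s) ∧ s. Evaluate φ at each world:
  a (successors {a, b, d, h, i}): φ is false.
  b (successors {a, b, c, f, g, i}): φ is true.
  c (successors {a, c, e, i}): φ is false.
  d (successors {a, b, d, e, f, g, i}): φ is true.
  e (successors {d, e, f, g, i}): φ is false.
  f (successors {d, e, f, h, i}): φ is false.
  g (successors {e, f, g, i}): φ is false.
  h (successors {a, b, c, d, f, h, i}): φ is false.
  i (successors {a, b, c, d, e, i}): φ is true.
For instance, at b:
  At b: s → ◇s is true, s is true, so (s → ◇s) ∧ s is true.
    At b: s is true, ◇s is true, so s → ◇s is true.
      At b: ◇s requires s at some successor in {a, b, c, f, g, i}.
        s holds at b, so ◇s is true at b.
Satisfying worlds: {b, d, i}

3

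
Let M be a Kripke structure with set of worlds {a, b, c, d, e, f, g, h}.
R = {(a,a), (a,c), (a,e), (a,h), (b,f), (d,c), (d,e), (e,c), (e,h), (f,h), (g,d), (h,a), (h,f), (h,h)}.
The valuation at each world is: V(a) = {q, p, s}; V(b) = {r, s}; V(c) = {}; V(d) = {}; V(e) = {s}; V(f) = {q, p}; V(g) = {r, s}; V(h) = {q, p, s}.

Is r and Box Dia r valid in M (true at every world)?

No

Let φ = r and Box Dia r. Evaluate φ at each world:
  a (successors {a, c, e, h}): φ is false.
  b (successors {f}): φ is false.
  c (successors ∅): φ is false.
  d (successors {c, e}): φ is false.
  e (successors {c, h}): φ is false.
  f (successors {h}): φ is false.
  g (successors {d}): φ is false.
  h (successors {a, f, h}): φ is false.
Detail at a (counterexample):
  At a: r is false, Box Dia r is false, so r and Box Dia r is false.
    At a: Box Dia r requires Dia r at every successor {a, c, e, h}.
      Dia r fails at a, so Box Dia r is false at a.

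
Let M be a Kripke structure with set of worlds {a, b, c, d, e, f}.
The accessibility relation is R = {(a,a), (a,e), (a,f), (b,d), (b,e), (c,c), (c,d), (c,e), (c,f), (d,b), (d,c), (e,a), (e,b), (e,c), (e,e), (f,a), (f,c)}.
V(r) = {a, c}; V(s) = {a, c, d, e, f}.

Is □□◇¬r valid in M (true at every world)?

No

Let φ = □□◇¬r. Evaluate φ at each world:
  a (successors {a, e, f}): φ is false.
  b (successors {d, e}): φ is true.
  c (successors {c, d, e, f}): φ is false.
  d (successors {b, c}): φ is false.
  e (successors {a, b, c, e}): φ is false.
  f (successors {a, c}): φ is false.
Detail at a (counterexample):
  At a: □□◇¬r requires □◇¬r at every successor {a, e, f}.
    □◇¬r fails at a, so □□◇¬r is false at a.
      At a: □◇¬r requires ◇¬r at every successor {a, e, f}.
        ◇¬r fails at f, so □◇¬r is false at a.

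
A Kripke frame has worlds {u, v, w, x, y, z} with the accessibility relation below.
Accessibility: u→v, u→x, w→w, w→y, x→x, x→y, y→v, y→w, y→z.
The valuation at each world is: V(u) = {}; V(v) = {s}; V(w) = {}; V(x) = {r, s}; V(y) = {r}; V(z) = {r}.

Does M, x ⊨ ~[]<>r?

No

At x: []<>r is true, so ~[]<>r is false.
  At x: []<>r requires <>r at every successor {x, y}.
      At x: <>r requires r at some successor in {x, y}.
        r holds at x, so <>r is true at x.
      At y: <>r requires r at some successor in {v, w, z}.
        r holds at z, so <>r is true at y.
  So []<>r is true at x.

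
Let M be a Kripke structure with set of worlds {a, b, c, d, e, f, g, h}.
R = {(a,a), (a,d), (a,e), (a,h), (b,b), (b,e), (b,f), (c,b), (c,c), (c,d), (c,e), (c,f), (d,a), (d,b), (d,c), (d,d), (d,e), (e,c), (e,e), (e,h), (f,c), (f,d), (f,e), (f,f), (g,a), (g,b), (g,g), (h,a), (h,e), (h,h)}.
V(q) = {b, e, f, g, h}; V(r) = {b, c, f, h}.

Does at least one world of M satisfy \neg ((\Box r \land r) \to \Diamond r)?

No

Recall that \Box ψ holds at a world iff ψ holds at every accessible world, and \Diamond ψ holds iff ψ holds at some accessible world.
Let φ = \neg ((\Box r \land r) \to \Diamond r). Evaluate φ at each world:
  a (successors {a, d, e, h}): φ is false.
  b (successors {b, e, f}): φ is false.
  c (successors {b, c, d, e, f}): φ is false.
  d (successors {a, b, c, d, e}): φ is false.
  e (successors {c, e, h}): φ is false.
  f (successors {c, d, e, f}): φ is false.
  g (successors {a, b, g}): φ is false.
  h (successors {a, e, h}): φ is false.
For instance, at a:
  At a: (\Box r \land r) \to \Diamond r is true, so \neg ((\Box r \land r) \to \Diamond r) is false.
    At a: \Box r \land r is false, \Diamond r is true, so (\Box r \land r) \to \Diamond r is true.
      At a: \Box r is false, r is false, so \Box r \land r is false.
      At a: \Diamond r requires r at some successor in {a, d, e, h}.
        r holds at h, so \Diamond r is true at a.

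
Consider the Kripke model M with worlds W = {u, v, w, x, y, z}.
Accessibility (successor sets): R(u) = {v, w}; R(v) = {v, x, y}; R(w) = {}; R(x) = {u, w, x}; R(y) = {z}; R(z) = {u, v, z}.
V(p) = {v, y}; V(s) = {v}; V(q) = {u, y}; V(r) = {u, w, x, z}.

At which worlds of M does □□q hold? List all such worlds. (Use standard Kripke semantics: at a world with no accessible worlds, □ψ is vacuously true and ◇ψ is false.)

w

Let φ = □□q. Evaluate φ at each world:
  u (successors {v, w}): φ is false.
  v (successors {v, x, y}): φ is false.
  w (successors ∅): φ is true.
  x (successors {u, w, x}): φ is false.
  y (successors {z}): φ is false.
  z (successors {u, v, z}): φ is false.
For instance, at v:
  At v: □□q requires □q at every successor {v, x, y}.
    □q fails at v, so □□q is false at v.
      At v: □q requires q at every successor {v, x, y}.
        q fails at v, so □q is false at v.
Satisfying worlds: {w}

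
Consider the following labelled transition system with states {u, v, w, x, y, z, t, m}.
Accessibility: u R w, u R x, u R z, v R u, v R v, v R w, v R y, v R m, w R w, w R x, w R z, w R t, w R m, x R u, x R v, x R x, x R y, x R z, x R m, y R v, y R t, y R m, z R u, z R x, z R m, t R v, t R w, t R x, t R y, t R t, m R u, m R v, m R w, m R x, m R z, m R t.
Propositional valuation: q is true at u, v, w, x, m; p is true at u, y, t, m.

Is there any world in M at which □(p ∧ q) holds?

Let φ = □(p ∧ q). Evaluate φ at each world:
  u (successors {w, x, z}): φ is false.
  v (successors {u, v, w, y, m}): φ is false.
  w (successors {w, x, z, t, m}): φ is false.
  x (successors {u, v, x, y, z, m}): φ is false.
  y (successors {v, t, m}): φ is false.
  z (successors {u, x, m}): φ is false.
  t (successors {v, w, x, y, t}): φ is false.
  m (successors {u, v, w, x, z, t}): φ is false.
For instance, at u:
  At u: □(p ∧ q) requires p ∧ q at every successor {w, x, z}.
    p ∧ q fails at w, so □(p ∧ q) is false at u.

No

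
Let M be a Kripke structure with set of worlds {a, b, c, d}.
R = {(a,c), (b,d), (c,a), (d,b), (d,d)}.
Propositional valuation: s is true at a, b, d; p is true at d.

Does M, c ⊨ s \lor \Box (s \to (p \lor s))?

At c: s is false, \Box (s \to (p \lor s)) is true, so s \lor \Box (s \to (p \lor s)) is true.
  At c: \Box (s \to (p \lor s)) requires s \to (p \lor s) at every successor {a}.
    At a: s \to (p \lor s) is true.
  So \Box (s \to (p \lor s)) is true at c.

Yes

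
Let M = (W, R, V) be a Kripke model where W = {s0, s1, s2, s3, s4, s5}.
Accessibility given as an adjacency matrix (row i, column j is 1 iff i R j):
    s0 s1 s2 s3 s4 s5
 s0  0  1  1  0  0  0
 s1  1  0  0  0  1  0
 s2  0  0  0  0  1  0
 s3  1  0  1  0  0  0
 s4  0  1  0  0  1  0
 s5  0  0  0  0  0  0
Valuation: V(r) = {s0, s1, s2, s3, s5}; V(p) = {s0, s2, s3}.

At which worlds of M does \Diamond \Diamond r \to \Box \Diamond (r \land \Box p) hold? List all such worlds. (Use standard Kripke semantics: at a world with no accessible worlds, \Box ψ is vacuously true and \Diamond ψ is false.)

s5

Let φ = \Diamond \Diamond r \to \Box \Diamond (r \land \Box p). Evaluate φ at each world:
  s0 (successors {s1, s2}): φ is false.
  s1 (successors {s0, s4}): φ is false.
  s2 (successors {s4}): φ is false.
  s3 (successors {s0, s2}): φ is false.
  s4 (successors {s1, s4}): φ is false.
  s5 (successors ∅): φ is true.
For instance, at s2:
  At s2: \Diamond \Diamond r is true, \Box \Diamond (r \land \Box p) is false, so \Diamond \Diamond r \to \Box \Diamond (r \land \Box p) is false.
    At s2: \Diamond \Diamond r requires \Diamond r at some successor in {s4}.
      \Diamond r holds at s4, so \Diamond \Diamond r is true at s2.
    At s2: \Box \Diamond (r \land \Box p) requires \Diamond (r \land \Box p) at every successor {s4}.
      \Diamond (r \land \Box p) fails at s4, so \Box \Diamond (r \land \Box p) is false at s2.
Satisfying worlds: {s5}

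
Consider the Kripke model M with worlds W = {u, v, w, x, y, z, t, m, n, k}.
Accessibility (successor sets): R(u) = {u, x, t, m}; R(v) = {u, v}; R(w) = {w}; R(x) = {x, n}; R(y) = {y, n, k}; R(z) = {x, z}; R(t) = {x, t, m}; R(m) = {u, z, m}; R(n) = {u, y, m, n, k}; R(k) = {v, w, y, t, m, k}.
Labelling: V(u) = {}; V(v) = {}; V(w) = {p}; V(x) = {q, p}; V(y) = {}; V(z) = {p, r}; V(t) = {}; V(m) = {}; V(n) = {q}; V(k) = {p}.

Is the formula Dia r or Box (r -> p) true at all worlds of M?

Yes

Let φ = Dia r or Box (r -> p). Evaluate φ at each world:
  u (successors {u, x, t, m}): φ is true.
  v (successors {u, v}): φ is true.
  w (successors {w}): φ is true.
  x (successors {x, n}): φ is true.
  y (successors {y, n, k}): φ is true.
  z (successors {x, z}): φ is true.
  t (successors {x, t, m}): φ is true.
  m (successors {u, z, m}): φ is true.
  n (successors {u, y, m, n, k}): φ is true.
  k (successors {v, w, y, t, m, k}): φ is true.
For instance, at w:
  At w: Dia r is false, Box (r -> p) is true, so Dia r or Box (r -> p) is true.
    At w: Dia r requires r at some successor in {w}.
      At w: r is false.
    So Dia r is false at w.
    At w: Box (r -> p) requires r -> p at every successor {w}.
      At w: r -> p is true.
    So Box (r -> p) is true at w.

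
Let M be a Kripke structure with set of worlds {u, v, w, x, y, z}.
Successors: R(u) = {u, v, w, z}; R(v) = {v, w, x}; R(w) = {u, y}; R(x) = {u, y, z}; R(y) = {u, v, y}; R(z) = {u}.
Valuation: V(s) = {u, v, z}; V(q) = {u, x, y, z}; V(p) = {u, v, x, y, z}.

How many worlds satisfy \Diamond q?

Recall that \Diamond ψ holds at a world iff ψ holds at some accessible world.
Let φ = \Diamond q. Evaluate φ at each world:
  u (successors {u, v, w, z}): φ is true.
  v (successors {v, w, x}): φ is true.
  w (successors {u, y}): φ is true.
  x (successors {u, y, z}): φ is true.
  y (successors {u, v, y}): φ is true.
  z (successors {u}): φ is true.
For instance, at x:
  At x: \Diamond q requires q at some successor in {u, y, z}.
    q holds at u, so \Diamond q is true at x.
Satisfying worlds: {u, v, w, x, y, z}

6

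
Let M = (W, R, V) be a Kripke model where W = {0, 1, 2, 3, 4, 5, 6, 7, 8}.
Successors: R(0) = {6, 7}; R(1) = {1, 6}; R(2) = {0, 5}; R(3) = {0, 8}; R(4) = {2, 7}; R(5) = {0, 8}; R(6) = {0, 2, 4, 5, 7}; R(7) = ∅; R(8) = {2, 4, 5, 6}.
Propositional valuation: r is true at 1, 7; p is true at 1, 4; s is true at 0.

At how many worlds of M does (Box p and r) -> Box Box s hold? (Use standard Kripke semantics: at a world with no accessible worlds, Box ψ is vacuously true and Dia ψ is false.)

Let φ = (Box p and r) -> Box Box s. Evaluate φ at each world:
  0 (successors {6, 7}): φ is true.
  1 (successors {1, 6}): φ is true.
  2 (successors {0, 5}): φ is true.
  3 (successors {0, 8}): φ is true.
  4 (successors {2, 7}): φ is true.
  5 (successors {0, 8}): φ is true.
  6 (successors {0, 2, 4, 5, 7}): φ is true.
  7 (successors ∅): φ is true.
  8 (successors {2, 4, 5, 6}): φ is true.
For instance, at 5:
  At 5: Box p and r is false, Box Box s is false, so (Box p and r) -> Box Box s is true.
    At 5: Box p is false, r is false, so Box p and r is false.
      At 5: Box p requires p at every successor {0, 8}.
        p fails at 0, so Box p is false at 5.
    At 5: Box Box s requires Box s at every successor {0, 8}.
      Box s fails at 0, so Box Box s is false at 5.
Satisfying worlds: {0, 1, 2, 3, 4, 5, 6, 7, 8}

9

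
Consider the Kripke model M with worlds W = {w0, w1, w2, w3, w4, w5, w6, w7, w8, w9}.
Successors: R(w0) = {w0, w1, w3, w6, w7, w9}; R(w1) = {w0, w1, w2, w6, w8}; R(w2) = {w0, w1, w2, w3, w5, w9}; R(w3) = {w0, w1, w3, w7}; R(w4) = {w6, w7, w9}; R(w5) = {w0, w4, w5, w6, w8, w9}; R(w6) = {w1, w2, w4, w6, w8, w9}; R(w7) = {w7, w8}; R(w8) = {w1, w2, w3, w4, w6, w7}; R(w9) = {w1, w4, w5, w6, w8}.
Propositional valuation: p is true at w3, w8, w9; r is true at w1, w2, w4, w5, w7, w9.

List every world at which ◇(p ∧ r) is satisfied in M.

w0, w2, w4, w5, w6

Recall that ◇ψ holds at a world iff ψ holds at some accessible world.
Let φ = ◇(p ∧ r). Evaluate φ at each world:
  w0 (successors {w0, w1, w3, w6, w7, w9}): φ is true.
  w1 (successors {w0, w1, w2, w6, w8}): φ is false.
  w2 (successors {w0, w1, w2, w3, w5, w9}): φ is true.
  w3 (successors {w0, w1, w3, w7}): φ is false.
  w4 (successors {w6, w7, w9}): φ is true.
  w5 (successors {w0, w4, w5, w6, w8, w9}): φ is true.
  w6 (successors {w1, w2, w4, w6, w8, w9}): φ is true.
  w7 (successors {w7, w8}): φ is false.
  w8 (successors {w1, w2, w3, w4, w6, w7}): φ is false.
  w9 (successors {w1, w4, w5, w6, w8}): φ is false.
For instance, at w5:
  At w5: ◇(p ∧ r) requires p ∧ r at some successor in {w0, w4, w5, w6, w8, w9}.
    p ∧ r holds at w9, so ◇(p ∧ r) is true at w5.
Satisfying worlds: {w0, w2, w4, w5, w6}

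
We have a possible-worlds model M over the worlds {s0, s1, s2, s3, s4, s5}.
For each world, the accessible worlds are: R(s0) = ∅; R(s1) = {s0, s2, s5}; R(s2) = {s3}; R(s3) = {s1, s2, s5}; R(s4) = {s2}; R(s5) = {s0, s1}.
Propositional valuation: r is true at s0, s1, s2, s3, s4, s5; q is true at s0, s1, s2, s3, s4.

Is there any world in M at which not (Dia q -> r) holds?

No

Let φ = not (Dia q -> r). Evaluate φ at each world:
  s0 (successors ∅): φ is false.
  s1 (successors {s0, s2, s5}): φ is false.
  s2 (successors {s3}): φ is false.
  s3 (successors {s1, s2, s5}): φ is false.
  s4 (successors {s2}): φ is false.
  s5 (successors {s0, s1}): φ is false.
For instance, at s3:
  At s3: Dia q -> r is true, so not (Dia q -> r) is false.
    At s3: Dia q is true, r is true, so Dia q -> r is true.
      At s3: Dia q requires q at some successor in {s1, s2, s5}.
        q holds at s1, so Dia q is true at s3.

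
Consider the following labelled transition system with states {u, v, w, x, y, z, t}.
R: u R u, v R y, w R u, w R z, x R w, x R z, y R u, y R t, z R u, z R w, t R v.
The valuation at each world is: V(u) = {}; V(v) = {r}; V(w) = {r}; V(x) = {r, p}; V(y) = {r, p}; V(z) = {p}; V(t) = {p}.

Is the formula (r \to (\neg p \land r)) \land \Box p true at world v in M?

Recall that \Box ψ holds at a world iff ψ holds at every accessible world, and \Diamond ψ holds iff ψ holds at some accessible world.
At v: r \to (\neg p \land r) is true, \Box p is true, so (r \to (\neg p \land r)) \land \Box p is true.
  At v: \Box p requires p at every successor {y}.
    At y: p is true.
  So \Box p is true at v.

Yes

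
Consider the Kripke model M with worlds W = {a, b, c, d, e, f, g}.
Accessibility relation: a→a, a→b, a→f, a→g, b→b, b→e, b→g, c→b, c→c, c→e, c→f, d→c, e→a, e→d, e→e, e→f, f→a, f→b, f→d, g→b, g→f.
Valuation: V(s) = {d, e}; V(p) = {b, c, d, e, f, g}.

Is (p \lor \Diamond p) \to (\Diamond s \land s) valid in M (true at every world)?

No

Recall that \Diamond ψ holds at a world iff ψ holds at some accessible world.
Let φ = (p \lor \Diamond p) \to (\Diamond s \land s). Evaluate φ at each world:
  a (successors {a, b, f, g}): φ is false.
  b (successors {b, e, g}): φ is false.
  c (successors {b, c, e, f}): φ is false.
  d (successors {c}): φ is false.
  e (successors {a, d, e, f}): φ is true.
  f (successors {a, b, d}): φ is false.
  g (successors {b, f}): φ is false.
Detail at a (counterexample):
  At a: p \lor \Diamond p is true, \Diamond s \land s is false, so (p \lor \Diamond p) \to (\Diamond s \land s) is false.
    At a: p is false, \Diamond p is true, so p \lor \Diamond p is true.
      At a: \Diamond p requires p at some successor in {a, b, f, g}.
        p holds at b, so \Diamond p is true at a.
    At a: \Diamond s is false, s is false, so \Diamond s \land s is false.
      At a: \Diamond s requires s at some successor in {a, b, f, g}.
        At a: s is false.
        At b: s is false.
        At f: s is false.
        At g: s is false.
      So \Diamond s is false at a.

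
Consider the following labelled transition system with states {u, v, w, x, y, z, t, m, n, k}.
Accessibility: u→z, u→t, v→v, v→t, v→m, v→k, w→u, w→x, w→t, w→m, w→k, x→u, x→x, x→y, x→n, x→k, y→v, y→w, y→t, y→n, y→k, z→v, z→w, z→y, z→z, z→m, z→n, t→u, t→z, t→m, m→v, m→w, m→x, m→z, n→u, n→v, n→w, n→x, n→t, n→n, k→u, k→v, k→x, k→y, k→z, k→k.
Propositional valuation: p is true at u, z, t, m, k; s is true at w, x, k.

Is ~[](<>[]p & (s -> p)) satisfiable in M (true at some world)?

Let φ = ~[](<>[]p & (s -> p)). Evaluate φ at each world:
  u (successors {z, t}): φ is true.
  v (successors {v, t, m, k}): φ is true.
  w (successors {u, x, t, m, k}): φ is true.
  x (successors {u, x, y, n, k}): φ is true.
  y (successors {v, w, t, n, k}): φ is true.
  z (successors {v, w, y, z, m, n}): φ is true.
  t (successors {u, z, m}): φ is true.
  m (successors {v, w, x, z}): φ is true.
  n (successors {u, v, w, x, t, n}): φ is true.
  k (successors {u, v, x, y, z, k}): φ is true.
Detail at u (witness):
  At u: [](<>[]p & (s -> p)) is false, so ~[](<>[]p & (s -> p)) is true.
    At u: [](<>[]p & (s -> p)) requires <>[]p & (s -> p) at every successor {z, t}.
      <>[]p & (s -> p) fails at z, so [](<>[]p & (s -> p)) is false at u.

Yes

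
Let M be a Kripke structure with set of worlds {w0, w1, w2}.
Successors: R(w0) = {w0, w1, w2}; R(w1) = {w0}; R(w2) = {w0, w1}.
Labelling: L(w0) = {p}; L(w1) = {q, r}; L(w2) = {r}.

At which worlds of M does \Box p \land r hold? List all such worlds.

Let φ = \Box p \land r. Evaluate φ at each world:
  w0 (successors {w0, w1, w2}): φ is false.
  w1 (successors {w0}): φ is true.
  w2 (successors {w0, w1}): φ is false.
For instance, at w1:
  At w1: \Box p is true, r is true, so \Box p \land r is true.
    At w1: \Box p requires p at every successor {w0}.
      At w0: p is true.
    So \Box p is true at w1.
Satisfying worlds: {w1}

w1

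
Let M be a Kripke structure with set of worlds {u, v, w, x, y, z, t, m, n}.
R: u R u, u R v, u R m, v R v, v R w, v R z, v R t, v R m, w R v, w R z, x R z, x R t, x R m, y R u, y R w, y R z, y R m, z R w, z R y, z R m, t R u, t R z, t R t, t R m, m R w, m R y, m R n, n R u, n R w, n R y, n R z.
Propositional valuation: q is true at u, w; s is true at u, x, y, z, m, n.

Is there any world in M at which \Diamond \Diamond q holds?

Yes

Let φ = \Diamond \Diamond q. Evaluate φ at each world:
  u (successors {u, v, m}): φ is true.
  v (successors {v, w, z, t, m}): φ is true.
  w (successors {v, z}): φ is true.
  x (successors {z, t, m}): φ is true.
  y (successors {u, w, z, m}): φ is true.
  z (successors {w, y, m}): φ is true.
  t (successors {u, z, t, m}): φ is true.
  m (successors {w, y, n}): φ is true.
  n (successors {u, w, y, z}): φ is true.
Detail at u (witness):
  At u: \Diamond \Diamond q requires \Diamond q at some successor in {u, v, m}.
    \Diamond q holds at u, so \Diamond \Diamond q is true at u.
      At u: \Diamond q requires q at some successor in {u, v, m}.
        q holds at u, so \Diamond q is true at u.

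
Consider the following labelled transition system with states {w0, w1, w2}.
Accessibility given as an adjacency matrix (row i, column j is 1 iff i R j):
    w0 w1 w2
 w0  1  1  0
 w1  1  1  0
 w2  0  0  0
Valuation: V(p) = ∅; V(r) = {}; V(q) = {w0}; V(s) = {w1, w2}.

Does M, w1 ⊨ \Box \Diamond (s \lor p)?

Yes

At w1: \Box \Diamond (s \lor p) requires \Diamond (s \lor p) at every successor {w0, w1}.
    At w0: \Diamond (s \lor p) requires s \lor p at some successor in {w0, w1}.
      s \lor p holds at w1, so \Diamond (s \lor p) is true at w0.
    At w1: \Diamond (s \lor p) requires s \lor p at some successor in {w0, w1}.
      s \lor p holds at w1, so \Diamond (s \lor p) is true at w1.
So \Box \Diamond (s \lor p) is true at w1.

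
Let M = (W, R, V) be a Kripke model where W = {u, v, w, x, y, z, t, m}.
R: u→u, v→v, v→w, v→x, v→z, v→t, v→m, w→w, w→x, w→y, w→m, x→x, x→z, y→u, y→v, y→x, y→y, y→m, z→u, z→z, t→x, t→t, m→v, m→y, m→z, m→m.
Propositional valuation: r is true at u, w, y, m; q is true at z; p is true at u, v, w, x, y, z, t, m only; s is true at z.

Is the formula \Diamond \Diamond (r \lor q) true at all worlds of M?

Yes

Let φ = \Diamond \Diamond (r \lor q). Evaluate φ at each world:
  u (successors {u}): φ is true.
  v (successors {v, w, x, z, t, m}): φ is true.
  w (successors {w, x, y, m}): φ is true.
  x (successors {x, z}): φ is true.
  y (successors {u, v, x, y, m}): φ is true.
  z (successors {u, z}): φ is true.
  t (successors {x, t}): φ is true.
  m (successors {v, y, z, m}): φ is true.
For instance, at u:
  At u: \Diamond \Diamond (r \lor q) requires \Diamond (r \lor q) at some successor in {u}.
    \Diamond (r \lor q) holds at u, so \Diamond \Diamond (r \lor q) is true at u.
      At u: \Diamond (r \lor q) requires r \lor q at some successor in {u}.
        r \lor q holds at u, so \Diamond (r \lor q) is true at u.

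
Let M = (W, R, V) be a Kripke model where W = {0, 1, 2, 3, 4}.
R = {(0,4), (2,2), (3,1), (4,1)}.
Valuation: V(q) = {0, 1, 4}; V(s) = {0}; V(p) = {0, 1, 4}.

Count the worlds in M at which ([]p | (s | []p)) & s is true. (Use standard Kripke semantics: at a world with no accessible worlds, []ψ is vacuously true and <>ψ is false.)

1

Let φ = ([]p | (s | []p)) & s. Evaluate φ at each world:
  0 (successors {4}): φ is true.
  1 (successors ∅): φ is false.
  2 (successors {2}): φ is false.
  3 (successors {1}): φ is false.
  4 (successors {1}): φ is false.
For instance, at 0:
  At 0: []p | (s | []p) is true, s is true, so ([]p | (s | []p)) & s is true.
    At 0: []p is true, s | []p is true, so []p | (s | []p) is true.
      At 0: []p requires p at every successor {4}.
        At 4: p is true.
      So []p is true at 0.
      At 0: s is true, []p is true, so s | []p is true.
Satisfying worlds: {0}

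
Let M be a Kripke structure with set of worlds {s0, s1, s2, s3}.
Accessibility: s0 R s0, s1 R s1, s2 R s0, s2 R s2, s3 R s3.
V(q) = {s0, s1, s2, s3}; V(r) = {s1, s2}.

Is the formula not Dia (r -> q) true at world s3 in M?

At s3: Dia (r -> q) is true, so not Dia (r -> q) is false.
  At s3: Dia (r -> q) requires r -> q at some successor in {s3}.
    r -> q holds at s3, so Dia (r -> q) is true at s3.

No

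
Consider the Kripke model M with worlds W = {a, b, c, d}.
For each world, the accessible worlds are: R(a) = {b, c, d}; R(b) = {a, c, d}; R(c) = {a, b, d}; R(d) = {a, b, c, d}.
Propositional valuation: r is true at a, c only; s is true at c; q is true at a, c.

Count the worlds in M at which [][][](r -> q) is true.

Let φ = [][][](r -> q). Evaluate φ at each world:
  a (successors {b, c, d}): φ is true.
  b (successors {a, c, d}): φ is true.
  c (successors {a, b, d}): φ is true.
  d (successors {a, b, c, d}): φ is true.
For instance, at b:
  At b: [][][](r -> q) requires [][](r -> q) at every successor {a, c, d}.
      At a: [][](r -> q) requires [](r -> q) at every successor {b, c, d}.
        At b: [](r -> q) is true.
        At c: [](r -> q) is true.
        At d: [](r -> q) is true.
      So [][](r -> q) is true at a.
      At c: [][](r -> q) requires [](r -> q) at every successor {a, b, d}.
        At a: [](r -> q) is true.
        At b: [](r -> q) is true.
        At d: [](r -> q) is true.
      So [][](r -> q) is true at c.
      At d: [][](r -> q) requires [](r -> q) at every successor {a, b, c, d}.
        At a: [](r -> q) is true.
        At b: [](r -> q) is true.
        At c: [](r -> q) is true.
        At d: [](r -> q) is true.
      So [][](r -> q) is true at d.
  So [][][](r -> q) is true at b.
Satisfying worlds: {a, b, c, d}

4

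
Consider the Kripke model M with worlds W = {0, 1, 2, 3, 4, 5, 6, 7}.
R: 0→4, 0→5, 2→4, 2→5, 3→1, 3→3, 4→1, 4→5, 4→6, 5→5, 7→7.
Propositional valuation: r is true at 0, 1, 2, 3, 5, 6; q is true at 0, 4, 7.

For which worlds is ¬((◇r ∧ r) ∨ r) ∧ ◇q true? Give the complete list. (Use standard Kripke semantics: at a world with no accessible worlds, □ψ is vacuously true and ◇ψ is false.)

7

Recall that ◇ψ holds at a world iff ψ holds at some accessible world.
Let φ = ¬((◇r ∧ r) ∨ r) ∧ ◇q. Evaluate φ at each world:
  0 (successors {4, 5}): φ is false.
  1 (successors ∅): φ is false.
  2 (successors {4, 5}): φ is false.
  3 (successors {1, 3}): φ is false.
  4 (successors {1, 5, 6}): φ is false.
  5 (successors {5}): φ is false.
  6 (successors ∅): φ is false.
  7 (successors {7}): φ is true.
For instance, at 5:
  At 5: ¬((◇r ∧ r) ∨ r) is false, ◇q is false, so ¬((◇r ∧ r) ∨ r) ∧ ◇q is false.
    At 5: (◇r ∧ r) ∨ r is true, so ¬((◇r ∧ r) ∨ r) is false.
      At 5: ◇r ∧ r is true, r is true, so (◇r ∧ r) ∨ r is true.
    At 5: ◇q requires q at some successor in {5}.
      At 5: q is false.
    So ◇q is false at 5.
Satisfying worlds: {7}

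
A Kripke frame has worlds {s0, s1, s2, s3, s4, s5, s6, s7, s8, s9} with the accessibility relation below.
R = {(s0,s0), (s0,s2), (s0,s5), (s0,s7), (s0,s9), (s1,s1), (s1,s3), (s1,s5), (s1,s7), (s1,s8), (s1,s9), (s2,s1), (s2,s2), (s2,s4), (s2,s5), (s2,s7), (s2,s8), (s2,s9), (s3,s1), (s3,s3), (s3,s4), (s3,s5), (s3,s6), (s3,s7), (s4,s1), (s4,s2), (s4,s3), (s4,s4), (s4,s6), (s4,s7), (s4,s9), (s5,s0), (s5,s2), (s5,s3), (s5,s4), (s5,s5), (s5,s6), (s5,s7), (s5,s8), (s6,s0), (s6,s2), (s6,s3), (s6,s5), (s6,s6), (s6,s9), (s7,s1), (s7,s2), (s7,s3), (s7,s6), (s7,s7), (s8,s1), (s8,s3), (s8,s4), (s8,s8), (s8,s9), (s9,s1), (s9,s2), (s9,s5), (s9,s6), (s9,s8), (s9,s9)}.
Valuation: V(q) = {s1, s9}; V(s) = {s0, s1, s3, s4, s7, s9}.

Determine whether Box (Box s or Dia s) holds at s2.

At s2: Box (Box s or Dia s) requires Box s or Dia s at every successor {s1, s2, s4, s5, s7, s8, s9}.
  At s1: Box s or Dia s is true.
  At s2: Box s or Dia s is true.
  At s4: Box s or Dia s is true.
  At s5: Box s or Dia s is true.
  At s7: Box s or Dia s is true.
  At s8: Box s or Dia s is true.
  At s9: Box s or Dia s is true.
So Box (Box s or Dia s) is true at s2.

Yes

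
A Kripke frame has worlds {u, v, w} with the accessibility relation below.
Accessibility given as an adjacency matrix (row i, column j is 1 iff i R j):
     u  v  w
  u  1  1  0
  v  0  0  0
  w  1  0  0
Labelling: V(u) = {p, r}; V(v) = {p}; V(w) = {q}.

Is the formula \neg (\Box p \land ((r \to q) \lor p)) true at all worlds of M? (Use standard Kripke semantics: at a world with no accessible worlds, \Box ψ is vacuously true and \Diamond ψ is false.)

Let φ = \neg (\Box p \land ((r \to q) \lor p)). Evaluate φ at each world:
  u (successors {u, v}): φ is false.
  v (successors ∅): φ is false.
  w (successors {u}): φ is false.
Detail at u (counterexample):
  At u: \Box p \land ((r \to q) \lor p) is true, so \neg (\Box p \land ((r \to q) \lor p)) is false.
    At u: \Box p is true, (r \to q) \lor p is true, so \Box p \land ((r \to q) \lor p) is true.
      At u: \Box p requires p at every successor {u, v}.
        At u: p is true.
        At v: p is true.
      So \Box p is true at u.

No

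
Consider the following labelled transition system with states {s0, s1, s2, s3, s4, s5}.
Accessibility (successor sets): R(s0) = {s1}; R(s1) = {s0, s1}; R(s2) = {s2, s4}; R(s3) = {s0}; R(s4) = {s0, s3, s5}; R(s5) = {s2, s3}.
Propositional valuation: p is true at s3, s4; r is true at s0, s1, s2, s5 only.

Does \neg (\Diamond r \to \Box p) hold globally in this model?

Let φ = \neg (\Diamond r \to \Box p). Evaluate φ at each world:
  s0 (successors {s1}): φ is true.
  s1 (successors {s0, s1}): φ is true.
  s2 (successors {s2, s4}): φ is true.
  s3 (successors {s0}): φ is true.
  s4 (successors {s0, s3, s5}): φ is true.
  s5 (successors {s2, s3}): φ is true.
For instance, at s2:
  At s2: \Diamond r \to \Box p is false, so \neg (\Diamond r \to \Box p) is true.
    At s2: \Diamond r is true, \Box p is false, so \Diamond r \to \Box p is false.
      At s2: \Diamond r requires r at some successor in {s2, s4}.
        r holds at s2, so \Diamond r is true at s2.
      At s2: \Box p requires p at every successor {s2, s4}.
        p fails at s2, so \Box p is false at s2.

Yes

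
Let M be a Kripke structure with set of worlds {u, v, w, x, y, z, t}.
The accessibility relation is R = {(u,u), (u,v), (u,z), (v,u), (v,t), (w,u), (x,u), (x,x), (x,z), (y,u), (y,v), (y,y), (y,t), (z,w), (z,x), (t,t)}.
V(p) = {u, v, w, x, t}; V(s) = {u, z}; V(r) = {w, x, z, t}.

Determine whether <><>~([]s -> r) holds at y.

At y: <><>~([]s -> r) requires <>~([]s -> r) at some successor in {u, v, y, t}.
  At u: <>~([]s -> r) is false.
  At v: <>~([]s -> r) is false.
  At y: <>~([]s -> r) is false.
  At t: <>~([]s -> r) is false.
So <><>~([]s -> r) is false at y.

No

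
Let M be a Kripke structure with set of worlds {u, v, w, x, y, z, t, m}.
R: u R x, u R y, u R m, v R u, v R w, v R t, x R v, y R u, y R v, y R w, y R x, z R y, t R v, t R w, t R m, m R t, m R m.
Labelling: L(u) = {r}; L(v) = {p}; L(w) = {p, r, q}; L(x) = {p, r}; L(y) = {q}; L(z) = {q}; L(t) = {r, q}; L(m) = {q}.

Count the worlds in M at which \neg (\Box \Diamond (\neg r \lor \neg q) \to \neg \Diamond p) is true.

Recall that \Box ψ holds at a world iff ψ holds at every accessible world, and \Diamond ψ holds iff ψ holds at some accessible world.
Let φ = \neg (\Box \Diamond (\neg r \lor \neg q) \to \neg \Diamond p). Evaluate φ at each world:
  u (successors {x, y, m}): φ is true.
  v (successors {u, w, t}): φ is false.
  w (successors ∅): φ is false.
  x (successors {v}): φ is true.
  y (successors {u, v, w, x}): φ is false.
  z (successors {y}): φ is false.
  t (successors {v, w, m}): φ is false.
  m (successors {t, m}): φ is false.
For instance, at x:
  At x: \Box \Diamond (\neg r \lor \neg q) \to \neg \Diamond p is false, so \neg (\Box \Diamond (\neg r \lor \neg q) \to \neg \Diamond p) is true.
    At x: \Box \Diamond (\neg r \lor \neg q) is true, \neg \Diamond p is false, so \Box \Diamond (\neg r \lor \neg q) \to \neg \Diamond p is false.
      At x: \Box \Diamond (\neg r \lor \neg q) requires \Diamond (\neg r \lor \neg q) at every successor {v}.
        At v: \Diamond (\neg r \lor \neg q) is true.
      So \Box \Diamond (\neg r \lor \neg q) is true at x.
      At x: \Diamond p is true, so \neg \Diamond p is false.
Satisfying worlds: {u, x}

2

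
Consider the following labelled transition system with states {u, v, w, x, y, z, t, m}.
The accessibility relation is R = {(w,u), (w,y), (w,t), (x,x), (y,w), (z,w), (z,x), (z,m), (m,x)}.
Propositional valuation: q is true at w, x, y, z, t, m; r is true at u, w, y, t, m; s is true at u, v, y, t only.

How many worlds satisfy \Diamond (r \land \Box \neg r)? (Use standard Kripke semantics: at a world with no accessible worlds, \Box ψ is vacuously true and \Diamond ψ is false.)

2

Recall that \Box ψ holds at a world iff ψ holds at every accessible world, and \Diamond ψ holds iff ψ holds at some accessible world.
Let φ = \Diamond (r \land \Box \neg r). Evaluate φ at each world:
  u (successors ∅): φ is false.
  v (successors ∅): φ is false.
  w (successors {u, y, t}): φ is true.
  x (successors {x}): φ is false.
  y (successors {w}): φ is false.
  z (successors {w, x, m}): φ is true.
  t (successors ∅): φ is false.
  m (successors {x}): φ is false.
For instance, at z:
  At z: \Diamond (r \land \Box \neg r) requires r \land \Box \neg r at some successor in {w, x, m}.
    r \land \Box \neg r holds at m, so \Diamond (r \land \Box \neg r) is true at z.
      At m: r is true, \Box \neg r is true, so r \land \Box \neg r is true.
Satisfying worlds: {w, z}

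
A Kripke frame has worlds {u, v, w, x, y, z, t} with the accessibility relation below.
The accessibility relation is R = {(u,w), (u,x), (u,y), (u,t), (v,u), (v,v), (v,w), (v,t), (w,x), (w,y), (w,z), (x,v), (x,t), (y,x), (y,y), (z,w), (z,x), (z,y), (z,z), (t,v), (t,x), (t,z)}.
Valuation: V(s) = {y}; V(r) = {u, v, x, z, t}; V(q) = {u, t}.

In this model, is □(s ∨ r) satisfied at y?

Yes

At y: □(s ∨ r) requires s ∨ r at every successor {x, y}.
  At x: s ∨ r is true.
  At y: s ∨ r is true.
So □(s ∨ r) is true at y.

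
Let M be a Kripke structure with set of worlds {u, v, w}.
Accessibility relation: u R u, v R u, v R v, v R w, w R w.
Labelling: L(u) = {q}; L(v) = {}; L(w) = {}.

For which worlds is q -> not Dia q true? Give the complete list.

Let φ = q -> not Dia q. Evaluate φ at each world:
  u (successors {u}): φ is false.
  v (successors {u, v, w}): φ is true.
  w (successors {w}): φ is true.
For instance, at w:
  At w: q is false, not Dia q is true, so q -> not Dia q is true.
    At w: Dia q is false, so not Dia q is true.
      At w: Dia q requires q at some successor in {w}.
        At w: q is false.
      So Dia q is false at w.
Satisfying worlds: {v, w}

v, w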